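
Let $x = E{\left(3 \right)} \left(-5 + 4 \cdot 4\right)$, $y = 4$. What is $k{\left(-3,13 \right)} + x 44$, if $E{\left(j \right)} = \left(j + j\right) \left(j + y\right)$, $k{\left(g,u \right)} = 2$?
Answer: $20330$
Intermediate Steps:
$E{\left(j \right)} = 2 j \left(4 + j\right)$ ($E{\left(j \right)} = \left(j + j\right) \left(j + 4\right) = 2 j \left(4 + j\right)$)
$x = 462$ ($x = 2 \cdot 3 \left(4 + 3\right) \left(-5 + 4 \cdot 4\right) = 2 \cdot 3 \cdot 7 \left(-5 + 16\right) = 42 \cdot 11 = 462$)
$k{\left(-3,13 \right)} + x 44 = 2 + 462 \cdot 44 = 2 + 20328 = 20330$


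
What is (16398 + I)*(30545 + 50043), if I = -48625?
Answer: -2597109476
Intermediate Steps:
(16398 + I)*(30545 + 50043) = (16398 - 48625)*(30545 + 50043) = -32227*80588 = -2597109476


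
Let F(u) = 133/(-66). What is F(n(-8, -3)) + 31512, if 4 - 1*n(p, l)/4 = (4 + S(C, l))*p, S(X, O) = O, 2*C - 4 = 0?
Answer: 2079659/66 ≈ 31510.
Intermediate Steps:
C = 2 (C = 2 + (½)*0 = 2 + 0 = 2)
n(p, l) = 16 - 4*p*(4 + l) (n(p, l) = 16 - 4*(4 + l)*p = 16 - 4*p*(4 + l))
F(u) = -133/66 (F(u) = 133*(-1/66) = -133/66)
F(n(-8, -3)) + 31512 = -133/66 + 31512 = 2079659/66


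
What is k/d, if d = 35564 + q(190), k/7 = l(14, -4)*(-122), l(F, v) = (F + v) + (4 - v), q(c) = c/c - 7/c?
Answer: -2920680/6757343 ≈ -0.43222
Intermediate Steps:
q(c) = 1 - 7/c
l(F, v) = 4 + F
k = -15372 (k = 7*((4 + 14)*(-122)) = 7*(18*(-122)) = 7*(-2196) = -15372)
d = 6757343/190 (d = 35564 + (-7 + 190)/190 = 35564 + (1/190)*183 = 35564 + 183/190 = 6757343/190 ≈ 35565.)
k/d = -15372/6757343/190 = -15372*190/6757343 = -2920680/6757343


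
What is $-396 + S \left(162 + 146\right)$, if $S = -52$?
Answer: $-16412$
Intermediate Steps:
$-396 + S \left(162 + 146\right) = -396 - 52 \left(162 + 146\right) = -396 - 16016 = -16412$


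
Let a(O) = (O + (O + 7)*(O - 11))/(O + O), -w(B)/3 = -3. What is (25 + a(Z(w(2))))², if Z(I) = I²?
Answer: 105904681/26244 ≈ 4035.4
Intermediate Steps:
w(B) = 9 (w(B) = -3*(-3) = 9)
a(O) = (O + (-11 + O)*(7 + O))/(2*O) (a(O) = (O + (7 + O)*(-11 + O))/((2*O)) = (O + (-11 + O)*(7 + O))*(1/(2*O)) = (O + (-11 + O)*(7 + O))/(2*O))
(25 + a(Z(w(2))))² = (25 + (-77 + 9²*(-3 + 9²))/(2*(9²)))² = (25 + (½)*(-77 + 81*(-3 + 81))/81)² = (25 + (½)*(1/81)*(-77 + 81*78))² = (25 + (½)*(1/81)*(-77 + 6318))² = (25 + (½)*(1/81)*6241)² = (25 + 6241/162)² = (10291/162)² = 105904681/26244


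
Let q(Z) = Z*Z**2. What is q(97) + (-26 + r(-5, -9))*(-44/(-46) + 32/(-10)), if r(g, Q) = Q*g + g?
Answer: 104953783/115 ≈ 9.1264e+5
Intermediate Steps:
r(g, Q) = g + Q*g
q(Z) = Z**3
q(97) + (-26 + r(-5, -9))*(-44/(-46) + 32/(-10)) = 97**3 + (-26 - 5*(1 - 9))*(-44/(-46) + 32/(-10)) = 912673 + (-26 - 5*(-8))*(-44*(-1/46) + 32*(-1/10)) = 912673 + (-26 + 40)*(22/23 - 16/5) = 912673 + 14*(-258/115) = 912673 - 3612/115 = 104953783/115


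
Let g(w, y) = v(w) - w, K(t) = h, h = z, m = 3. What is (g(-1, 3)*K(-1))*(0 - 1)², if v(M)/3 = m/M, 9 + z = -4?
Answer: 104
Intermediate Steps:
z = -13 (z = -9 - 4 = -13)
v(M) = 9/M (v(M) = 3*(3/M) = 9/M)
h = -13
K(t) = -13
g(w, y) = -w + 9/w (g(w, y) = 9/w - w = -w + 9/w)
(g(-1, 3)*K(-1))*(0 - 1)² = ((-1*(-1) + 9/(-1))*(-13))*(0 - 1)² = ((1 + 9*(-1))*(-13))*(-1)² = ((1 - 9)*(-13))*1 = -8*(-13)*1 = 104*1 = 104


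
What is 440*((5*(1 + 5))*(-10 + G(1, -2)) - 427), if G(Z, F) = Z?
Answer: -306680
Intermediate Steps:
440*((5*(1 + 5))*(-10 + G(1, -2)) - 427) = 440*((5*(1 + 5))*(-10 + 1) - 427) = 440*((5*6)*(-9) - 427) = 440*(30*(-9) - 427) = 440*(-270 - 427) = 440*(-697) = -306680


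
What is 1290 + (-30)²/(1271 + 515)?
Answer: 1152420/893 ≈ 1290.5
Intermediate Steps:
1290 + (-30)²/(1271 + 515) = 1290 + 900/1786 = 1290 + 900*(1/1786) = 1290 + 450/893 = 1152420/893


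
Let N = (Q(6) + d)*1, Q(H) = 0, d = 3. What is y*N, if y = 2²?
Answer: 12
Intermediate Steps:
y = 4
N = 3 (N = (0 + 3)*1 = 3*1 = 3)
y*N = 4*3 = 12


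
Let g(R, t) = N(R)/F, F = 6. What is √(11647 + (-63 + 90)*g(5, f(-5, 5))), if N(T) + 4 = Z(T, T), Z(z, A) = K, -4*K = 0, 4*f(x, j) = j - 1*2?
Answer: √11629 ≈ 107.84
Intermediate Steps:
f(x, j) = -½ + j/4 (f(x, j) = (j - 1*2)/4 = (j - 2)/4 = (-2 + j)/4 = -½ + j/4)
K = 0 (K = -¼*0 = 0)
Z(z, A) = 0
N(T) = -4 (N(T) = -4 + 0 = -4)
g(R, t) = -⅔ (g(R, t) = -4/6 = -4*⅙ = -⅔)
√(11647 + (-63 + 90)*g(5, f(-5, 5))) = √(11647 + (-63 + 90)*(-⅔)) = √(11647 + 27*(-⅔)) = √(11647 - 18) = √11629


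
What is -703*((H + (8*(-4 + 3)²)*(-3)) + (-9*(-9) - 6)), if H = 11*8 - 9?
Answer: -91390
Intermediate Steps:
H = 79 (H = 88 - 9 = 79)
-703*((H + (8*(-4 + 3)²)*(-3)) + (-9*(-9) - 6)) = -703*((79 + (8*(-4 + 3)²)*(-3)) + (-9*(-9) - 6)) = -703*((79 + (8*(-1)²)*(-3)) + (81 - 6)) = -703*((79 + (8*1)*(-3)) + 75) = -703*((79 + 8*(-3)) + 75) = -703*((79 - 24) + 75) = -703*(55 + 75) = -703*130 = -91390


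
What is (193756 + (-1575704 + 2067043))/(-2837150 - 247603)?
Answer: -228365/1028251 ≈ -0.22209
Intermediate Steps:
(193756 + (-1575704 + 2067043))/(-2837150 - 247603) = (193756 + 491339)/(-3084753) = 685095*(-1/3084753) = -228365/1028251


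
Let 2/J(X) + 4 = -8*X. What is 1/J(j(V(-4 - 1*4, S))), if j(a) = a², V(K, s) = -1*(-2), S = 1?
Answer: -18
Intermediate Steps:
V(K, s) = 2
J(X) = 2/(-4 - 8*X)
1/J(j(V(-4 - 1*4, S))) = 1/(-1/(2 + 4*2²)) = 1/(-1/(2 + 4*4)) = 1/(-1/(2 + 16)) = 1/(-1/18) = -18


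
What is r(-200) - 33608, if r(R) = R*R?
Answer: 6392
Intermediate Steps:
r(R) = R²
r(-200) - 33608 = (-200)² - 33608 = 40000 - 33608 = 6392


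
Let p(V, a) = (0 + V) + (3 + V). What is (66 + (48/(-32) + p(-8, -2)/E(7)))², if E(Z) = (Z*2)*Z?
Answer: 9947716/2401 ≈ 4143.2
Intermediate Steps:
p(V, a) = 3 + 2*V (p(V, a) = V + (3 + V) = 3 + 2*V)
E(Z) = 2*Z² (E(Z) = (2*Z)*Z = 2*Z²)
(66 + (48/(-32) + p(-8, -2)/E(7)))² = (66 + (48/(-32) + (3 + 2*(-8))/((2*7²))))² = (66 + (48*(-1/32) + (3 - 16)/((2*49))))² = (66 + (-3/2 - 13/98))² = (66 - 80/49)² = (3154/49)² = 9947716/2401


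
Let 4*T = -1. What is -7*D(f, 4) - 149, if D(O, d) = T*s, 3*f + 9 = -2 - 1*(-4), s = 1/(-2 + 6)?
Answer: -2377/16 ≈ -148.56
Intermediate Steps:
T = -1/4 (T = (1/4)*(-1) = -1/4 ≈ -0.25000)
s = 1/4 ≈ 0.25000
f = -7/3 (f = -3 + (-2 - 1*(-4))/3 = -3 + (-2 + 4)/3 = -3 + (1/3)*2 = -3 + 2/3 = -7/3 ≈ -2.3333)
D(O, d) = -1/16 (D(O, d) = -1/4*1/4 = -1/16)
-7*D(f, 4) - 149 = -7*(-1/16) - 149 = 7/16 - 149 = -2377/16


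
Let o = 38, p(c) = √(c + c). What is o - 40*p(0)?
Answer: 38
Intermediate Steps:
p(c) = √2*√c (p(c) = √(2*c) = √2*√c)
o - 40*p(0) = 38 - 40*√2*√0 = 38 - 40*√2*0 = 38 - 40*0 = 38 + 0 = 38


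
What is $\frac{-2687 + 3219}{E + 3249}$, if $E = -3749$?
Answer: $- \frac{133}{125} \approx -1.064$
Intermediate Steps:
$\frac{-2687 + 3219}{E + 3249} = \frac{-2687 + 3219}{-3749 + 3249} = \frac{532}{-500} = 532 \left(- \frac{1}{500}\right) = - \frac{133}{125}$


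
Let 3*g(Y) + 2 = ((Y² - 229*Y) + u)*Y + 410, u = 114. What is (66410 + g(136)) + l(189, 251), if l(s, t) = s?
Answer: -501473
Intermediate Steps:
g(Y) = 136 + Y*(114 + Y² - 229*Y)/3 (g(Y) = -⅔ + (((Y² - 229*Y) + 114)*Y + 410)/3 = -⅔ + ((114 + Y² - 229*Y)*Y + 410)/3 = -⅔ + (Y*(114 + Y² - 229*Y) + 410)/3 = -⅔ + (410 + Y*(114 + Y² - 229*Y))/3 = -⅔ + (410/3 + Y*(114 + Y² - 229*Y)/3) = 136 + Y*(114 + Y² - 229*Y)/3)
(66410 + g(136)) + l(189, 251) = (66410 + (136 + 38*136 - 229/3*136² + (⅓)*136³)) + 189 = (66410 + (136 + 5168 - 229/3*18496 + (⅓)*2515456)) + 189 = (66410 + (136 + 5168 - 4235584/3 + 2515456/3)) + 189 = (66410 - 568072) + 189 = -501662 + 189 = -501473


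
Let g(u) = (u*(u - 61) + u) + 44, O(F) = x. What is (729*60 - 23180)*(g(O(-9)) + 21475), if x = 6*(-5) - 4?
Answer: 508140400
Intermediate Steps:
x = -34 (x = -30 - 4 = -34)
O(F) = -34
g(u) = 44 + u + u*(-61 + u) (g(u) = (u*(-61 + u) + u) + 44 = (u + u*(-61 + u)) + 44 = 44 + u + u*(-61 + u))
(729*60 - 23180)*(g(O(-9)) + 21475) = (729*60 - 23180)*((44 + (-34)² - 60*(-34)) + 21475) = (43740 - 23180)*((44 + 1156 + 2040) + 21475) = 20560*(3240 + 21475) = 20560*24715 = 508140400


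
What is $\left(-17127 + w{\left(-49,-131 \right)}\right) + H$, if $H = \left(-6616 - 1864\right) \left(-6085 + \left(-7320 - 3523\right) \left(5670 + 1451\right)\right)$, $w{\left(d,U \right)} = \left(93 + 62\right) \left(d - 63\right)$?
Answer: $654817831753$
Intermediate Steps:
$w{\left(d,U \right)} = -9765 + 155 d$ ($w{\left(d,U \right)} = 155 \left(-63 + d\right) = -9765 + 155 d$)
$H = 654817866240$ ($H = - 8480 \left(-6085 - 77213003\right) = \left(-8480\right) \left(-77219088\right) = 654817866240$)
$\left(-17127 + w{\left(-49,-131 \right)}\right) + H = \left(-17127 + \left(-9765 + 155 \left(-49\right)\right)\right) + 654817866240 = \left(-17127 - 17360\right) + 654817866240 = -34487 + 654817866240 = 654817831753$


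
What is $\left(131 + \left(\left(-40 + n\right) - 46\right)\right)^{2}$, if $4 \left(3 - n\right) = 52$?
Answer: $1225$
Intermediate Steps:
$n = -10$ ($n = 3 - 13 = -10$)
$\left(131 + \left(\left(-40 + n\right) - 46\right)\right)^{2} = \left(131 - 96\right)^{2} = 35^{2} = 1225$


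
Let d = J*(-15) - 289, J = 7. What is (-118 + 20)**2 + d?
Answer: 9210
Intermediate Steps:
d = -394 (d = 7*(-15) - 289 = -105 - 289 = -394)
(-118 + 20)**2 + d = (-118 + 20)**2 - 394 = (-98)**2 - 394 = 9604 - 394 = 9210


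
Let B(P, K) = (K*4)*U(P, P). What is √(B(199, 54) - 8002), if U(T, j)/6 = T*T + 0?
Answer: √51314894 ≈ 7163.4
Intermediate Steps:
U(T, j) = 6*T² (U(T, j) = 6*(T*T + 0) = 6*(T² + 0) = 6*T²)
B(P, K) = 24*K*P² (B(P, K) = (K*4)*(6*P²) = (4*K)*(6*P²) = 24*K*P²)
√(B(199, 54) - 8002) = √(24*54*199² - 8002) = √(24*54*39601 - 8002) = √(51322896 - 8002) = √51314894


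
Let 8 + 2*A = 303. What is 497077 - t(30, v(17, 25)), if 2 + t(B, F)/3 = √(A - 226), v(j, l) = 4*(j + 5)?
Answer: 497083 - 3*I*√314/2 ≈ 4.9708e+5 - 26.58*I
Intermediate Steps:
A = 295/2 (A = -4 + (½)*303 = -4 + 303/2 = 295/2 ≈ 147.50)
v(j, l) = 20 + 4*j (v(j, l) = 4*(5 + j) = 20 + 4*j)
t(B, F) = -6 + 3*I*√314/2 (t(B, F) = -6 + 3*√(295/2 - 226) = -6 + 3*√(-157/2) = -6 + 3*(I*√314/2) = -6 + 3*I*√314/2)
497077 - t(30, v(17, 25)) = 497077 - (-6 + 3*I*√314/2) = 497077 + (6 - 3*I*√314/2) = 497083 - 3*I*√314/2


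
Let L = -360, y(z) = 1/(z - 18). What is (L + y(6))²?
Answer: 18671041/144 ≈ 1.2966e+5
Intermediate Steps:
y(z) = 1/(-18 + z)
(L + y(6))² = (-360 + 1/(-18 + 6))² = (-360 + 1/(-12))² = (-360 - 1/12)² = (-4321/12)² = 18671041/144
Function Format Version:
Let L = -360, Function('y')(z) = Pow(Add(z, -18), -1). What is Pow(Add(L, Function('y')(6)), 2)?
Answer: Rational(18671041, 144) ≈ 1.2966e+5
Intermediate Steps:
Function('y')(z) = Pow(Add(-18, z), -1)
Pow(Add(L, Function('y')(6)), 2) = Pow(Add(-360, Pow(Add(-18, 6), -1)), 2) = Pow(Add(-360, Pow(-12, -1)), 2) = Pow(Add(-360, Rational(-1, 12)), 2) = Pow(Rational(-4321, 12), 2) = Rational(18671041, 144)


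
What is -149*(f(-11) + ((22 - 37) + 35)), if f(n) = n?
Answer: -1341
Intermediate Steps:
-149*(f(-11) + ((22 - 37) + 35)) = -149*(-11 + ((22 - 37) + 35)) = -149*(-11 + (-15 + 35)) = -149*(-11 + 20) = -149*9 = -1341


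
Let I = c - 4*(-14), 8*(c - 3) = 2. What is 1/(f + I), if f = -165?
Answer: -4/423 ≈ -0.0094563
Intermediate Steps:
c = 13/4 (c = 3 + (⅛)*2 = 3 + ¼ = 13/4 ≈ 3.2500)
I = 237/4 (I = 13/4 - 4*(-14) = 13/4 + 56 = 237/4 ≈ 59.250)
1/(f + I) = 1/(-165 + 237/4) = 1/(-423/4) = -4/423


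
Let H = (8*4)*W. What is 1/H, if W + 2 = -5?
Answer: -1/224 ≈ -0.0044643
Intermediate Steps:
W = -7 (W = -2 - 5 = -7)
H = -224 (H = (8*4)*(-7) = 32*(-7) = -224)
1/H = 1/(-224) = -1/224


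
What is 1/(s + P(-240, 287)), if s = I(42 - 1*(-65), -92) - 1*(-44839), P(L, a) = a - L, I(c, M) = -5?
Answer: 1/45361 ≈ 2.2045e-5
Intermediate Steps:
s = 44834 (s = -5 - 1*(-44839) = -5 + 44839 = 44834)
1/(s + P(-240, 287)) = 1/(44834 + (287 - 1*(-240))) = 1/(44834 + (287 + 240)) = 1/(44834 + 527) = 1/45361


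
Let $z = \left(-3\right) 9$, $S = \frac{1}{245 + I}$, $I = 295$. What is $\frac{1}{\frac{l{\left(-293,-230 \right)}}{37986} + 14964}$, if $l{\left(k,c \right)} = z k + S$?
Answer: $\frac{20512440}{306952424101} \approx 6.6826 \cdot 10^{-5}$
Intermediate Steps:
$S = \frac{1}{540}$ ($S = \frac{1}{245 + 295} = \frac{1}{540} \approx 0.0018519$)
$z = -27$
$l{\left(k,c \right)} = \frac{1}{540} - 27 k$ ($l{\left(k,c \right)} = - 27 k + \frac{1}{540} = \frac{1}{540} - 27 k$)
$\frac{1}{\frac{l{\left(-293,-230 \right)}}{37986} + 14964} = \frac{1}{\frac{\frac{1}{540} - -7911}{37986} + 14964} = \frac{1}{\left(\frac{1}{540} + 7911\right) \frac{1}{37986} + 14964} = \frac{1}{\frac{4271941}{540} \cdot \frac{1}{37986} + 14964} = \frac{1}{\frac{4271941}{20512440} + 14964} = \frac{1}{\frac{306952424101}{20512440}} = \frac{20512440}{306952424101}$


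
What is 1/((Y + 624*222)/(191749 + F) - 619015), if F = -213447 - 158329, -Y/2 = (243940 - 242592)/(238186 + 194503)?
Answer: -77895702603/48218668286335141 ≈ -1.6155e-6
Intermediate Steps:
Y = -2696/432689 (Y = -2*(243940 - 242592)/(238186 + 194503) = -2696/432689 ≈ -0.0062308)
F = -371776
1/((Y + 624*222)/(191749 + F) - 619015) = 1/((-2696/432689 + 624*222)/(191749 - 371776) - 619015) = 1/((-2696/432689 + 138528)/(-180027) - 619015) = 1/((59939539096/432689)*(-1/180027) - 619015) = 1/(-59939539096/77895702603 - 619015) = 1/(-48218668286335141/77895702603) = -77895702603/48218668286335141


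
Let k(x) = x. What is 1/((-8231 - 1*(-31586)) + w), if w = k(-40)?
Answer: 1/23315 ≈ 4.2891e-5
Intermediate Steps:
w = -40
1/((-8231 - 1*(-31586)) + w) = 1/((-8231 - 1*(-31586)) - 40) = 1/((-8231 + 31586) - 40) = 1/(23355 - 40) = 1/23315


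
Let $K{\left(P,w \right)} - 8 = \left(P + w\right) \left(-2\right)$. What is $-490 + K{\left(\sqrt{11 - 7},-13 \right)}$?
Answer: $-460$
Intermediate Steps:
$K{\left(P,w \right)} = 8 - 2 P - 2 w$ ($K{\left(P,w \right)} = 8 + \left(P + w\right) \left(-2\right) = 8 - \left(2 P + 2 w\right) = 8 - 2 P - 2 w$)
$-490 + K{\left(\sqrt{11 - 7},-13 \right)} = -490 - \left(-34 + 2 \sqrt{11 - 7}\right) = -490 + \left(8 - 2 \sqrt{4} + 26\right) = -490 + \left(8 - 4 + 26\right) = -490 + 30 = -460$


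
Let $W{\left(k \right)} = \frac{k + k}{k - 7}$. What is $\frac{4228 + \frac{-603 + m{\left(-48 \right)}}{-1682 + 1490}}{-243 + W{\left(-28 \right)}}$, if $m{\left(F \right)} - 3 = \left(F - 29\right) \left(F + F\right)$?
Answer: $- \frac{9865}{568} \approx -17.368$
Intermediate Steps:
$m{\left(F \right)} = 3 + 2 F \left(-29 + F\right)$ ($m{\left(F \right)} = 3 + \left(F - 29\right) \left(F + F\right) = 3 + \left(-29 + F\right) 2 F = 3 + 2 F \left(-29 + F\right)$)
$W{\left(k \right)} = \frac{2 k}{-7 + k}$
$\frac{4228 + \frac{-603 + m{\left(-48 \right)}}{-1682 + 1490}}{-243 + W{\left(-28 \right)}} = \frac{4228 + \frac{-603 + \left(3 - -2784 + 2 \left(-48\right)^{2}\right)}{-1682 + 1490}}{-243 + 2 \left(-28\right) \frac{1}{-7 - 28}} = \frac{4228 + \frac{-603 + \left(3 + 2784 + 2 \cdot 2304\right)}{-192}}{-243 + 2 \left(-28\right) \frac{1}{-35}} = \frac{4228 + \left(-603 + \left(3 + 2784 + 4608\right)\right) \left(- \frac{1}{192}\right)}{-243 + 2 \left(-28\right) \left(- \frac{1}{35}\right)} = \frac{4228 + \left(-603 + 7395\right) \left(- \frac{1}{192}\right)}{-243 + \frac{8}{5}} = \frac{4228 + 6792 \left(- \frac{1}{192}\right)}{- \frac{1207}{5}} = \left(4228 - \frac{283}{8}\right) \left(- \frac{5}{1207}\right) = \frac{33541}{8} \left(- \frac{5}{1207}\right) = - \frac{9865}{568}$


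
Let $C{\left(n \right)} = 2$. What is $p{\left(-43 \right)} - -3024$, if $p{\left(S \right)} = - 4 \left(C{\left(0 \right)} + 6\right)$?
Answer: $2992$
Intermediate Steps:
$p{\left(S \right)} = -32$ ($p{\left(S \right)} = - 4 \left(2 + 6\right) = \left(-4\right) 8 = -32$)
$p{\left(-43 \right)} - -3024 = -32 - -3024 = -32 + 3024 = 2992$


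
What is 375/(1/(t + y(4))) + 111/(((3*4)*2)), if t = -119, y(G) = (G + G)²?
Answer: -164963/8 ≈ -20620.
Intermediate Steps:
y(G) = 4*G² (y(G) = (2*G)² = 4*G²)
375/(1/(t + y(4))) + 111/(((3*4)*2)) = 375/(1/(-119 + 4*4²)) + 111/(((3*4)*2)) = 375/(1/(-119 + 4*16)) + 111/((12*2)) = 375/(1/(-119 + 64)) + 111/24 = 375/(1/(-55)) + 111*(1/24) = 375/(-1/55) + 37/8 = 375*(-55) + 37/8 = -20625 + 37/8 = -164963/8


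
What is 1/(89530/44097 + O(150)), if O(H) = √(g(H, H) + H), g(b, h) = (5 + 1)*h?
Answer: -56400063/29053672265 + 1944545409*√42/406751411710 ≈ 0.029041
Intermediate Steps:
g(b, h) = 6*h
O(H) = √7*√H (O(H) = √(6*H + H) = √(7*H) = √7*√H)
1/(89530/44097 + O(150)) = 1/(89530/44097 + √7*√150) = 1/(89530*(1/44097) + √7*(5*√6)) = 1/(89530/44097 + 5*√42)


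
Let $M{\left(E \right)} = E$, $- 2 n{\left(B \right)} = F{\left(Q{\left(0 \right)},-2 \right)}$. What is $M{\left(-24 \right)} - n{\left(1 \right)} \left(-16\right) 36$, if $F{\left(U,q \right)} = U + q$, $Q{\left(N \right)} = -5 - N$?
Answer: $1992$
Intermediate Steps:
$n{\left(B \right)} = \frac{7}{2}$ ($n{\left(B \right)} = - \frac{\left(-5 - 0\right) - 2}{2} = - \frac{\left(-5 + 0\right) - 2}{2} = - \frac{-5 - 2}{2} = \left(- \frac{1}{2}\right) \left(-7\right) = \frac{7}{2}$)
$M{\left(-24 \right)} - n{\left(1 \right)} \left(-16\right) 36 = -24 - \frac{7}{2} \left(-16\right) 36 = -24 - \left(-56\right) 36 = -24 - -2016 = -24 + 2016 = 1992$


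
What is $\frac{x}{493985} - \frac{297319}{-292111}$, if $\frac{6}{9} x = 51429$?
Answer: $\frac{10929392977}{9309577570} \approx 1.174$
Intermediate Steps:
$x = \frac{154287}{2}$ ($x = \frac{3}{2} \cdot 51429 = \frac{154287}{2} \approx 77144.0$)
$\frac{x}{493985} - \frac{297319}{-292111} = \frac{154287}{2 \cdot 493985} - \frac{297319}{-292111} = \frac{154287}{2} \cdot \frac{1}{493985} - - \frac{297319}{292111} = \frac{4977}{31870} + \frac{297319}{292111} = \frac{10929392977}{9309577570}$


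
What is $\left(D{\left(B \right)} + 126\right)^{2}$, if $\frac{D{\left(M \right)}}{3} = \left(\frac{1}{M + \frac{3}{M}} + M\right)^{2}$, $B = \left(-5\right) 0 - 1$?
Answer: $\frac{4372281}{256} \approx 17079.0$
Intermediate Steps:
$B = -1$ ($B = 0 - 1 = -1$)
$D{\left(M \right)} = 3 \left(M + \frac{1}{M + \frac{3}{M}}\right)^{2}$ ($D{\left(M \right)} = 3 \left(\frac{1}{M + \frac{3}{M}} + M\right)^{2} = 3 \left(M + \frac{1}{M + \frac{3}{M}}\right)^{2}$)
$\left(D{\left(B \right)} + 126\right)^{2} = \left(\frac{3 \left(-1\right)^{2} \left(4 + \left(-1\right)^{2}\right)^{2}}{\left(3 + \left(-1\right)^{2}\right)^{2}} + 126\right)^{2} = \left(3 \cdot 1 \frac{1}{\left(3 + 1\right)^{2}} \left(4 + 1\right)^{2} + 126\right)^{2} = \left(3 \cdot 1 \cdot \frac{1}{16} \cdot 5^{2} + 126\right)^{2} = \left(3 \cdot 1 \cdot \frac{1}{16} \cdot 25 + 126\right)^{2} = \left(\frac{75}{16} + 126\right)^{2} = \left(\frac{2091}{16}\right)^{2} = \frac{4372281}{256}$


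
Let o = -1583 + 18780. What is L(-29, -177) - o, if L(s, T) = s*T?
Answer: -12064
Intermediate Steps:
L(s, T) = T*s
o = 17197
L(-29, -177) - o = -177*(-29) - 1*17197 = 5133 - 17197 = -12064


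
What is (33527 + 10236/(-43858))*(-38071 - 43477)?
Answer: -59954779903820/21929 ≈ -2.7340e+9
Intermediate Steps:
(33527 + 10236/(-43858))*(-38071 - 43477) = (33527 + 10236*(-1/43858))*(-81548) = (33527 - 5118/21929)*(-81548) = (735208465/21929)*(-81548) = -59954779903820/21929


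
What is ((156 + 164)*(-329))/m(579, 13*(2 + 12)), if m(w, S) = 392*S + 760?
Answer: -13160/9013 ≈ -1.4601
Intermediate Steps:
m(w, S) = 760 + 392*S
((156 + 164)*(-329))/m(579, 13*(2 + 12)) = ((156 + 164)*(-329))/(760 + 392*(13*(2 + 12))) = (320*(-329))/(760 + 392*(13*14)) = -105280/(760 + 392*182) = -105280/(760 + 71344) = -105280/72104 = -105280*1/72104 = -13160/9013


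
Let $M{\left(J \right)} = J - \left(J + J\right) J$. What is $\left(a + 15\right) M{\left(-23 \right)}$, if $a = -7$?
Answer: $-8648$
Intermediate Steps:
$M{\left(J \right)} = J - 2 J^{2}$ ($M{\left(J \right)} = J - 2 J J = J - 2 J^{2}$)
$\left(a + 15\right) M{\left(-23 \right)} = \left(-7 + 15\right) \left(- 23 \left(1 - -46\right)\right) = 8 \left(- 23 \left(1 + 46\right)\right) = 8 \left(\left(-23\right) 47\right) = 8 \left(-1081\right) = -8648$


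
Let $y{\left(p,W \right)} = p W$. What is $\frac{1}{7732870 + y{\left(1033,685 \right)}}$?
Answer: $\frac{1}{8440475} \approx 1.1848 \cdot 10^{-7}$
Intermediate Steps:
$y{\left(p,W \right)} = W p$
$\frac{1}{7732870 + y{\left(1033,685 \right)}} = \frac{1}{7732870 + 685 \cdot 1033} = \frac{1}{7732870 + 707605} = \frac{1}{8440475}$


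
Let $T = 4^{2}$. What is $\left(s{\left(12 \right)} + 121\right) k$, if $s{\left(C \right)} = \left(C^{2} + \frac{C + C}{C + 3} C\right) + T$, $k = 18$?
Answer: $\frac{27018}{5} \approx 5403.6$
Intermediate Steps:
$T = 16$
$s{\left(C \right)} = 16 + C^{2} + \frac{2 C^{2}}{3 + C}$ ($s{\left(C \right)} = \left(C^{2} + \frac{C + C}{C + 3} C\right) + 16 = \left(C^{2} + \frac{2 C}{3 + C} C\right) + 16 = \left(C^{2} + \frac{2 C^{2}}{3 + C}\right) + 16 = 16 + C^{2} + \frac{2 C^{2}}{3 + C}$)
$\left(s{\left(12 \right)} + 121\right) k = \left(\frac{48 + 12^{3} + 5 \cdot 12^{2} + 16 \cdot 12}{3 + 12} + 121\right) 18 = \left(\frac{48 + 1728 + 5 \cdot 144 + 192}{15} + 121\right) 18 = \left(\frac{48 + 1728 + 720 + 192}{15} + 121\right) 18 = \left(\frac{1}{15} \cdot 2688 + 121\right) 18 = \left(\frac{896}{5} + 121\right) 18 = \frac{1501}{5} \cdot 18 = \frac{27018}{5}$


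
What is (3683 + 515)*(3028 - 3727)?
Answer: -2934402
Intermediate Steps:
(3683 + 515)*(3028 - 3727) = 4198*(-699) = -2934402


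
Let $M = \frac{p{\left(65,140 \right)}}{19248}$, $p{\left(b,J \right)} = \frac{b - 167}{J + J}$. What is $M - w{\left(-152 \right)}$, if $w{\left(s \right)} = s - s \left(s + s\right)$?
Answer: $\frac{41642406383}{898240} \approx 46360.0$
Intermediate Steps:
$p{\left(b,J \right)} = \frac{-167 + b}{2 J}$
$M = - \frac{17}{898240}$ ($M = \frac{\frac{1}{2} \cdot \frac{1}{140} \left(-167 + 65\right)}{19248} = \frac{1}{2} \cdot \frac{1}{140} \left(-102\right) \frac{1}{19248} = \left(- \frac{51}{140}\right) \frac{1}{19248} = - \frac{17}{898240} \approx -1.8926 \cdot 10^{-5}$)
$w{\left(s \right)} = s - 2 s^{2}$ ($w{\left(s \right)} = s - s 2 s = s - 2 s^{2}$)
$M - w{\left(-152 \right)} = - \frac{17}{898240} - - 152 \left(1 - -304\right) = - \frac{17}{898240} - - 152 \left(1 + 304\right) = - \frac{17}{898240} - \left(-152\right) 305 = - \frac{17}{898240} - -46360 = - \frac{17}{898240} + 46360 = \frac{41642406383}{898240}$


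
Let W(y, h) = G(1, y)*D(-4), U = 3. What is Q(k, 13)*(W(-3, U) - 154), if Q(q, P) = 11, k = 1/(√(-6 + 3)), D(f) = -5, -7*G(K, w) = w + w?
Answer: -12188/7 ≈ -1741.1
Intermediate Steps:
G(K, w) = -2*w/7 (G(K, w) = -(w + w)/7 = -2*w/7)
W(y, h) = 10*y/7 (W(y, h) = -2*y/7*(-5) = 10*y/7)
k = -I*√3/3 (k = 1/(√(-3)) = 1/(I*√3) = -I*√3/3 ≈ -0.57735*I)
Q(k, 13)*(W(-3, U) - 154) = 11*((10/7)*(-3) - 154) = 11*(-30/7 - 154) = 11*(-1108/7) = -12188/7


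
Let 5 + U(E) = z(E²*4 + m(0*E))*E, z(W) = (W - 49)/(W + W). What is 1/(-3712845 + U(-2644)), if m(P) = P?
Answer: -21152/78562166095 ≈ -2.6924e-7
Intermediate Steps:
z(W) = (-49 + W)/(2*W) (z(W) = (-49 + W)/((2*W)) = (-49 + W)*(1/(2*W)) = (-49 + W)/(2*W))
U(E) = -5 + (-49 + 4*E²)/(8*E) (U(E) = -5 + ((-49 + (E²*4 + 0*E))/(2*(E²*4 + 0*E)))*E = -5 + ((-49 + (4*E² + 0))/(2*(4*E² + 0)))*E = -5 + ((-49 + 4*E²)/(2*((4*E²))))*E = -5 + ((1/(4*E²))*(-49 + 4*E²)/2)*E = -5 + ((-49 + 4*E²)/(8*E²))*E = -5 + (-49 + 4*E²)/(8*E))
1/(-3712845 + U(-2644)) = 1/(-3712845 + (-5 + (½)*(-2644) - 49/8/(-2644))) = 1/(-3712845 + (-5 - 1322 - 49/8*(-1/2644))) = 1/(-3712845 + (-5 - 1322 + 49/21152)) = 1/(-3712845 - 28068655/21152) = 1/(-78562166095/21152) = -21152/78562166095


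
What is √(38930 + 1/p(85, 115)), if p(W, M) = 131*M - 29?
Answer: √2200336217079/7518 ≈ 197.31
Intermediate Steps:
p(W, M) = -29 + 131*M
√(38930 + 1/p(85, 115)) = √(38930 + 1/(-29 + 131*115)) = √(38930 + 1/(-29 + 15065)) = √(38930 + 1/15036) = √(585351481/15036) = √2200336217079/7518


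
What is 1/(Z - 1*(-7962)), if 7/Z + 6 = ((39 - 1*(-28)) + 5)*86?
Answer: 6186/49252939 ≈ 0.00012560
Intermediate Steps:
Z = 7/6186 (Z = 7/(-6 + ((39 - 1*(-28)) + 5)*86) = 7/(-6 + ((39 + 28) + 5)*86) = 7/(-6 + (67 + 5)*86) = 7/(-6 + 72*86) = 7/(-6 + 6192) = 7/6186 ≈ 0.0011316)
1/(Z - 1*(-7962)) = 1/(7/6186 - 1*(-7962)) = 1/(7/6186 + 7962) = 1/(49252939/6186) = 6186/49252939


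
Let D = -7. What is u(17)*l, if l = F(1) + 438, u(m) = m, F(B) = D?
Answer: 7327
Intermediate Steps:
F(B) = -7
l = 431 (l = -7 + 438 = 431)
u(17)*l = 17*431 = 7327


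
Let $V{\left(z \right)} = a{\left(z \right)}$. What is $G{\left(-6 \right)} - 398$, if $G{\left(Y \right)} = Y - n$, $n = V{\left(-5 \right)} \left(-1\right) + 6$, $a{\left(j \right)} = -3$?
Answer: $-413$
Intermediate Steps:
$V{\left(z \right)} = -3$
$n = 9$ ($n = \left(-3\right) \left(-1\right) + 6 = 3 + 6 = 9$)
$G{\left(Y \right)} = -9 + Y$ ($G{\left(Y \right)} = Y - 9 = -9 + Y$)
$G{\left(-6 \right)} - 398 = \left(-9 - 6\right) - 398 = -15 - 398 = -413$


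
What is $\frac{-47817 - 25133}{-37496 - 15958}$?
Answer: $\frac{36475}{26727} \approx 1.3647$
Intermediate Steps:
$\frac{-47817 - 25133}{-37496 - 15958} = - \frac{72950}{-53454} = \left(-72950\right) \left(- \frac{1}{53454}\right) = \frac{36475}{26727}$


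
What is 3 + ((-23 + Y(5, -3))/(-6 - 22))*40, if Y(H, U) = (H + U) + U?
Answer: 261/7 ≈ 37.286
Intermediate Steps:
Y(H, U) = H + 2*U
3 + ((-23 + Y(5, -3))/(-6 - 22))*40 = 3 + ((-23 + (5 + 2*(-3)))/(-6 - 22))*40 = 3 + ((-23 + (5 - 6))/(-28))*40 = 3 + ((-23 - 1)*(-1/28))*40 = 3 - 24*(-1/28)*40 = 3 + (6/7)*40 = 3 + 240/7 = 261/7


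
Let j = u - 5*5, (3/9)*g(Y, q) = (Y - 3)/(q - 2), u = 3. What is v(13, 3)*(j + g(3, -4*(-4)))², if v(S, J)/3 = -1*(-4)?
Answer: 5808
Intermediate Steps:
g(Y, q) = 3*(-3 + Y)/(-2 + q) (g(Y, q) = 3*((Y - 3)/(q - 2)) = 3*((-3 + Y)/(-2 + q)) = 3*(-3 + Y)/(-2 + q))
j = -22 (j = 3 - 5*5 = 3 - 25 = -22)
v(S, J) = 12 (v(S, J) = 3*(-1*(-4)) = 3*4 = 12)
v(13, 3)*(j + g(3, -4*(-4)))² = 12*(-22 + 3*(-3 + 3)/(-2 - 4*(-4)))² = 12*(-22 + 3*0/(-2 + 16))² = 12*(-22 + 3*0/14)² = 12*(-22 + 3*(1/14)*0)² = 12*(-22 + 0)² = 12*(-22)² = 12*484 = 5808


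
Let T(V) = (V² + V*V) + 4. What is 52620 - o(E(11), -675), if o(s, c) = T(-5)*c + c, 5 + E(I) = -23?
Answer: 89745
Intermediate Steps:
T(V) = 4 + 2*V² (T(V) = (V² + V²) + 4 = 2*V² + 4 = 4 + 2*V²)
E(I) = -28 (E(I) = -5 - 23 = -28)
o(s, c) = 55*c (o(s, c) = (4 + 2*(-5)²)*c + c = (4 + 2*25)*c + c = (4 + 50)*c + c = 54*c + c = 55*c)
52620 - o(E(11), -675) = 52620 - 55*(-675) = 52620 - 1*(-37125) = 52620 + 37125 = 89745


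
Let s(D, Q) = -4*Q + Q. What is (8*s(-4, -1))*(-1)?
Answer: -24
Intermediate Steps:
s(D, Q) = -3*Q
(8*s(-4, -1))*(-1) = (8*(-3*(-1)))*(-1) = (8*3)*(-1) = 24*(-1) = -24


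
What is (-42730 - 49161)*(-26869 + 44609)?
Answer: -1630146340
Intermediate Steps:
(-42730 - 49161)*(-26869 + 44609) = -91891*17740 = -1630146340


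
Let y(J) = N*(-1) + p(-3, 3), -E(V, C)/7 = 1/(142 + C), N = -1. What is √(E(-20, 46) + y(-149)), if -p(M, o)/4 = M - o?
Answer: 19*√611/94 ≈ 4.9963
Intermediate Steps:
p(M, o) = -4*M + 4*o (p(M, o) = -4*(M - o) = -4*M + 4*o)
E(V, C) = -7/(142 + C)
y(J) = 25 (y(J) = -1*(-1) + (-4*(-3) + 4*3) = 1 + (12 + 12) = 1 + 24 = 25)
√(E(-20, 46) + y(-149)) = √(-7/(142 + 46) + 25) = √(-7/188 + 25) = √(4693/188) = 19*√611/94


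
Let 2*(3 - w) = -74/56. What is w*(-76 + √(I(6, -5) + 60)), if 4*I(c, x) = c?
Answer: -3895/14 + 205*√246/112 ≈ -249.51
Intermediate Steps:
I(c, x) = c/4
w = 205/56 (w = 3 - (-37)/56 = 3 - ½*(-37/28) = 3 + 37/56 = 205/56 ≈ 3.6607)
w*(-76 + √(I(6, -5) + 60)) = 205*(-76 + √((¼)*6 + 60))/56 = 205*(-76 + √(3/2 + 60))/56 = 205*(-76 + √(123/2))/56 = 205*(-76 + √246/2)/56 = -3895/14 + 205*√246/112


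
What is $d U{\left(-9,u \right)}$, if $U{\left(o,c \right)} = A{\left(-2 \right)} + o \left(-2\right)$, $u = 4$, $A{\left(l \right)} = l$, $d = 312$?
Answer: $4992$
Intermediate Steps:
$U{\left(o,c \right)} = -2 - 2 o$ ($U{\left(o,c \right)} = -2 + o \left(-2\right) = -2 - 2 o$)
$d U{\left(-9,u \right)} = 312 \left(-2 - -18\right) = 312 \left(-2 + 18\right) = 312 \cdot 16 = 4992$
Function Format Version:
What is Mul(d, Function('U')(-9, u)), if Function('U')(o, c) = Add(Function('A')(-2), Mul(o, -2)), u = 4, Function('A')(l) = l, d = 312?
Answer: 4992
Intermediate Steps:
Function('U')(o, c) = Add(-2, Mul(-2, o)) (Function('U')(o, c) = Add(-2, Mul(o, -2)) = Add(-2, Mul(-2, o)))
Mul(d, Function('U')(-9, u)) = Mul(312, Add(-2, Mul(-2, -9))) = Mul(312, Add(-2, 18)) = Mul(312, 16) = 4992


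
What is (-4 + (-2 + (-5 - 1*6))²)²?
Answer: 27225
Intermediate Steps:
(-4 + (-2 + (-5 - 1*6))²)² = (-4 + (-2 + (-5 - 6))²)² = (-4 + (-2 - 11)²)² = (-4 + (-13)²)² = (-4 + 169)² = 165² = 27225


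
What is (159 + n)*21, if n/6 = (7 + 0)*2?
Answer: 5103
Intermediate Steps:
n = 84 (n = 6*((7 + 0)*2) = 6*(7*2) = 6*14 = 84)
(159 + n)*21 = (159 + 84)*21 = 243*21 = 5103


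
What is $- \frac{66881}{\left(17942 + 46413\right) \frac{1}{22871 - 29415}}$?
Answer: $\frac{437669264}{64355} \approx 6800.9$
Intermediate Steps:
$- \frac{66881}{\left(17942 + 46413\right) \frac{1}{22871 - 29415}} = - \frac{66881}{64355 \frac{1}{-6544}} = - \frac{66881}{64355 \left(- \frac{1}{6544}\right)} = - \frac{66881}{- \frac{64355}{6544}} = \left(-66881\right) \left(- \frac{6544}{64355}\right) = \frac{437669264}{64355}$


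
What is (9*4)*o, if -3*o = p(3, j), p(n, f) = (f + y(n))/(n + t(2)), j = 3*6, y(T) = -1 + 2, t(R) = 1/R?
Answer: -456/7 ≈ -65.143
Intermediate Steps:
y(T) = 1
j = 18
p(n, f) = (1 + f)/(1/2 + n) (p(n, f) = (f + 1)/(n + 1/2) = (1 + f)/(n + 1/2) = (1 + f)/(1/2 + n))
o = -38/21 (o = -2*(1 + 18)/(3*(1 + 2*3)) = -2*19/(3*(1 + 6)) = -2*19/(3*7) = -1/3*38/7 = -38/21 ≈ -1.8095)
(9*4)*o = (9*4)*(-38/21) = 36*(-38/21) = -456/7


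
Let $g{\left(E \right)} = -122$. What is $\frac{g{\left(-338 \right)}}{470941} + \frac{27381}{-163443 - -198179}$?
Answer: $\frac{12890597729}{16358606576} \approx 0.788$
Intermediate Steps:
$\frac{g{\left(-338 \right)}}{470941} + \frac{27381}{-163443 - -198179} = - \frac{122}{470941} + \frac{27381}{-163443 - -198179} = \left(-122\right) \frac{1}{470941} + \frac{27381}{-163443 + 198179} = - \frac{122}{470941} + \frac{27381}{34736} = \frac{12890597729}{16358606576}$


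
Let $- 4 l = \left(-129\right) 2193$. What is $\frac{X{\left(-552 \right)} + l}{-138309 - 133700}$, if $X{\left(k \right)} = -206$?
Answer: $- \frac{282073}{1088036} \approx -0.25925$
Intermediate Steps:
$l = \frac{282897}{4}$ ($l = - \frac{\left(-129\right) 2193}{4} = \left(- \frac{1}{4}\right) \left(-282897\right) = \frac{282897}{4} \approx 70724.0$)
$\frac{X{\left(-552 \right)} + l}{-138309 - 133700} = \frac{-206 + \frac{282897}{4}}{-138309 - 133700} = \frac{282073}{4 \left(-272009\right)} = \frac{282073}{4} \left(- \frac{1}{272009}\right) = - \frac{282073}{1088036}$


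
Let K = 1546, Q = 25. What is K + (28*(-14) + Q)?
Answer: 1179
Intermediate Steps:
K + (28*(-14) + Q) = 1546 + (28*(-14) + 25) = 1546 + (-392 + 25) = 1546 - 367 = 1179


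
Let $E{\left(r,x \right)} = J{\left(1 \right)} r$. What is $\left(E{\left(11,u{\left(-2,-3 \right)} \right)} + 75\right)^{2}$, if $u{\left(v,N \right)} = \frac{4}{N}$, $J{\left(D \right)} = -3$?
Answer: $1764$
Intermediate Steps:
$E{\left(r,x \right)} = - 3 r$
$\left(E{\left(11,u{\left(-2,-3 \right)} \right)} + 75\right)^{2} = \left(\left(-3\right) 11 + 75\right)^{2} = \left(-33 + 75\right)^{2} = 42^{2} = 1764$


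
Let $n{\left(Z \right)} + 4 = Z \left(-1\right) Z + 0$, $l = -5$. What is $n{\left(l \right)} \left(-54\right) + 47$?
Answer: $1613$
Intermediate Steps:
$n{\left(Z \right)} = -4 - Z^{2}$ ($n{\left(Z \right)} = -4 + \left(Z \left(-1\right) Z + 0\right) = -4 + \left(- Z Z + 0\right) = -4 + \left(- Z^{2} + 0\right) = -4 - Z^{2}$)
$n{\left(l \right)} \left(-54\right) + 47 = \left(-4 - \left(-5\right)^{2}\right) \left(-54\right) + 47 = \left(-4 - 25\right) \left(-54\right) + 47 = \left(-29\right) \left(-54\right) + 47 = 1566 + 47 = 1613$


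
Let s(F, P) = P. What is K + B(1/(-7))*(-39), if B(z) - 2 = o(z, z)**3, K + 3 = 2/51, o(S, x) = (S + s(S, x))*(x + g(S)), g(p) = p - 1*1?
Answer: -497372569/6000099 ≈ -82.894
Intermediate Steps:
g(p) = -1 + p (g(p) = p - 1 = -1 + p)
o(S, x) = (S + x)*(-1 + S + x) (o(S, x) = (S + x)*(x + (-1 + S)) = (S + x)*(-1 + S + x))
K = -151/51 (K = -3 + 2/51 = -151/51 ≈ -2.9608)
B(z) = 2 + (-2*z + 4*z**2)**3 (B(z) = 2 + (z**2 + z**2 - z - z + 2*z*z)**3 = 2 + (z**2 + z**2 - z - z + 2*z**2)**3 = 2 + (-2*z + 4*z**2)**3)
K + B(1/(-7))*(-39) = -151/51 + (2 + 8*(1/(-7))**3*(-1 + 2*(1/(-7)))**3)*(-39) = -151/51 + (2 + 8*(1*(-1/7))**3*(-1 + 2*(1*(-1/7)))**3)*(-39) = -151/51 + (2 + 8*(-1/7)**3*(-1 + 2*(-1/7))**3)*(-39) = -151/51 + (2 + 8*(-1/343)*(-1 - 2/7)**3)*(-39) = -151/51 + (2 + 8*(-1/343)*(-9/7)**3)*(-39) = -151/51 + (2 + 8*(-1/343)*(-729/343))*(-39) = -151/51 + (2 + 5832/117649)*(-39) = -151/51 + (241130/117649)*(-39) = -151/51 - 9404070/117649 = -497372569/6000099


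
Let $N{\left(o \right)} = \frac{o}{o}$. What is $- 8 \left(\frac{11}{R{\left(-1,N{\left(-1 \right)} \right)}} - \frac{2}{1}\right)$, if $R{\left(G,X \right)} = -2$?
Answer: $60$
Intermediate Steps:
$N{\left(o \right)} = 1$
$- 8 \left(\frac{11}{R{\left(-1,N{\left(-1 \right)} \right)}} - \frac{2}{1}\right) = - 8 \left(\frac{11}{-2} - \frac{2}{1}\right) = - 8 \left(11 \left(- \frac{1}{2}\right) - 2\right) = - 8 \left(- \frac{11}{2} - 2\right) = \left(-8\right) \left(- \frac{15}{2}\right) = 60$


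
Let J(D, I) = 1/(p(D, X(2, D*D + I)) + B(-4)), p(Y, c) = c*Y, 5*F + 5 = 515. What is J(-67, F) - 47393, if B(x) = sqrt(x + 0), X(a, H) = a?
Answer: -425589207/8980 - I/8980 ≈ -47393.0 - 0.00011136*I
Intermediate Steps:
F = 102 (F = -1 + (1/5)*515 = -1 + 103 = 102)
B(x) = sqrt(x)
p(Y, c) = Y*c
J(D, I) = 1/(2*I + 2*D) (J(D, I) = 1/(D*2 + sqrt(-4)) = 1/(2*D + 2*I) = 1/(2*I + 2*D))
J(-67, F) - 47393 = 1/(2*(I - 67)) - 47393 = 1/(2*(-67 + I)) - 47393 = ((-67 - I)/4490)/2 - 47393 = (-67 - I)/8980 - 47393 = -47393 + (-67 - I)/8980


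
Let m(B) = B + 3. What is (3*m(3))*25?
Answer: 450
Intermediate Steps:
m(B) = 3 + B
(3*m(3))*25 = (3*(3 + 3))*25 = (3*6)*25 = 18*25 = 450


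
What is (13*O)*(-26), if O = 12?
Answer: -4056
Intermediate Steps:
(13*O)*(-26) = (13*12)*(-26) = 156*(-26) = -4056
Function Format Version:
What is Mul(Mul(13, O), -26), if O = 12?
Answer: -4056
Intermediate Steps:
Mul(Mul(13, O), -26) = Mul(Mul(13, 12), -26) = Mul(156, -26) = -4056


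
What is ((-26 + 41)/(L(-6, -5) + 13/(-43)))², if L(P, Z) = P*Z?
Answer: 416025/1630729 ≈ 0.25512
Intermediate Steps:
((-26 + 41)/(L(-6, -5) + 13/(-43)))² = ((-26 + 41)/(-6*(-5) + 13/(-43)))² = (15/(30 + 13*(-1/43)))² = (15/(30 - 13/43))² = (15/(1277/43))² = (15*(43/1277))² = (645/1277)² = 416025/1630729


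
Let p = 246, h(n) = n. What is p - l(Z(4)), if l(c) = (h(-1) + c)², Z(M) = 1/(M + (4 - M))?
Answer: 3927/16 ≈ 245.44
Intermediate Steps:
Z(M) = ¼ (Z(M) = 1/4 = ¼)
l(c) = (-1 + c)²
p - l(Z(4)) = 246 - (-1 + ¼)² = 246 - (-¾)² = 246 - 1*9/16 = 246 - 9/16 = 3927/16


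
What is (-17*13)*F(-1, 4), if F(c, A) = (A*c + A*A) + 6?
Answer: -3978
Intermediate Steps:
F(c, A) = 6 + A**2 + A*c (F(c, A) = (A*c + A**2) + 6 = (A**2 + A*c) + 6 = 6 + A**2 + A*c)
(-17*13)*F(-1, 4) = (-17*13)*(6 + 4**2 + 4*(-1)) = -221*(6 + 16 - 4) = -221*18 = -3978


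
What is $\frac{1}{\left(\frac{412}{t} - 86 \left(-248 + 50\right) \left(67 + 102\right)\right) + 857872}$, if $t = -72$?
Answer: $\frac{18}{67240769} \approx 2.6769 \cdot 10^{-7}$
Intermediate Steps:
$\frac{1}{\left(\frac{412}{t} - 86 \left(-248 + 50\right) \left(67 + 102\right)\right) + 857872} = \frac{1}{\left(\frac{412}{-72} - 86 \left(-248 + 50\right) \left(67 + 102\right)\right) + 857872} = \frac{1}{\left(412 \left(- \frac{1}{72}\right) - 86 \left(\left(-198\right) 169\right)\right) + 857872} = \frac{1}{\left(- \frac{103}{18} - -2877732\right) + 857872} = \frac{1}{\left(- \frac{103}{18} + 2877732\right) + 857872} = \frac{1}{\frac{51799073}{18} + 857872} = \frac{1}{\frac{67240769}{18}} = \frac{18}{67240769}$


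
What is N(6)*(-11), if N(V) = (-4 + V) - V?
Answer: 44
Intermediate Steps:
N(V) = -4
N(6)*(-11) = -4*(-11) = 44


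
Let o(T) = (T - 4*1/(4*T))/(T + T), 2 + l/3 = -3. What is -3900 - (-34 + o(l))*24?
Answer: -232196/75 ≈ -3095.9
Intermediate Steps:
l = -15 (l = -6 + 3*(-3) = -6 - 9 = -15)
o(T) = (T - 1/T)/(2*T) (o(T) = (T - 1/T)/((2*T)) = (T - 1/T)*(1/(2*T)) = (T - 1/T)/(2*T))
-3900 - (-34 + o(l))*24 = -3900 - (-34 + (½)*(-1 + (-15)²)/(-15)²)*24 = -3900 - (-34 + (½)*(1/225)*(-1 + 225))*24 = -3900 - (-34 + (½)*(1/225)*224)*24 = -3900 - (-34 + 112/225)*24 = -3900 - (-7538)*24/225 = -3900 - 1*(-60304/75) = -3900 + 60304/75 = -232196/75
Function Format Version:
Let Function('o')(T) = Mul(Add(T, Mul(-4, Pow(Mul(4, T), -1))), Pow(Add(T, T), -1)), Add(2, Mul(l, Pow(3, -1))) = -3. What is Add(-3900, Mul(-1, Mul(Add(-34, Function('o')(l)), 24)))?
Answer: Rational(-232196, 75) ≈ -3095.9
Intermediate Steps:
l = -15 (l = Add(-6, Mul(3, -3)) = Add(-6, -9) = -15)
Function('o')(T) = Mul(Rational(1, 2), Pow(T, -1), Add(T, Mul(-1, Pow(T, -1)))) (Function('o')(T) = Mul(Add(T, Mul(-4, Mul(Rational(1, 4), Pow(T, -1)))), Pow(Mul(2, T), -1)) = Mul(Add(T, Mul(-1, Pow(T, -1))), Mul(Rational(1, 2), Pow(T, -1))) = Mul(Rational(1, 2), Pow(T, -1), Add(T, Mul(-1, Pow(T, -1)))))
Add(-3900, Mul(-1, Mul(Add(-34, Function('o')(l)), 24))) = Add(-3900, Mul(-1, Mul(Add(-34, Mul(Rational(1, 2), Pow(-15, -2), Add(-1, Pow(-15, 2)))), 24))) = Add(-3900, Mul(-1, Mul(Add(-34, Mul(Rational(1, 2), Rational(1, 225), Add(-1, 225))), 24))) = Add(-3900, Mul(-1, Mul(Add(-34, Mul(Rational(1, 2), Rational(1, 225), 224)), 24))) = Add(-3900, Mul(-1, Mul(Add(-34, Rational(112, 225)), 24))) = Add(-3900, Mul(-1, Mul(Rational(-7538, 225), 24))) = Add(-3900, Mul(-1, Rational(-60304, 75))) = Add(-3900, Rational(60304, 75)) = Rational(-232196, 75)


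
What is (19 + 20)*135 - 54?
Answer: 5211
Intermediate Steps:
(19 + 20)*135 - 54 = 39*135 - 54 = 5265 - 54 = 5211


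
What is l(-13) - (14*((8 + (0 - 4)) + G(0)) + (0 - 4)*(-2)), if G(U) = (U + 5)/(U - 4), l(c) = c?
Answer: -119/2 ≈ -59.500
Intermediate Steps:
G(U) = (5 + U)/(-4 + U)
l(-13) - (14*((8 + (0 - 4)) + G(0)) + (0 - 4)*(-2)) = -13 - (14*((8 + (0 - 4)) + (5 + 0)/(-4 + 0)) + (0 - 4)*(-2)) = -13 - (14*((8 - 4) + 5/(-4)) - 4*(-2)) = -13 - (14*(4 - 1/4*5) + 8) = -13 - (14*(4 - 5/4) + 8) = -13 - (14*(11/4) + 8) = -13 - (77/2 + 8) = -13 - 1*93/2 = -13 - 93/2 = -119/2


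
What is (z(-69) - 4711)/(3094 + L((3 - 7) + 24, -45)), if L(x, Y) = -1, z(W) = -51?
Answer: -4762/3093 ≈ -1.5396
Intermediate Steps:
(z(-69) - 4711)/(3094 + L((3 - 7) + 24, -45)) = (-51 - 4711)/(3094 - 1) = -4762/3093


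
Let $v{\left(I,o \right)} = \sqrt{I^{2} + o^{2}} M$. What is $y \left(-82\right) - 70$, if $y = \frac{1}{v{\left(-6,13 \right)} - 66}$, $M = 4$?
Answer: $- \frac{17477}{269} + \frac{82 \sqrt{205}}{269} \approx -60.606$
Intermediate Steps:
$v{\left(I,o \right)} = 4 \sqrt{I^{2} + o^{2}}$ ($v{\left(I,o \right)} = \sqrt{I^{2} + o^{2}} \cdot 4 = 4 \sqrt{I^{2} + o^{2}}$)
$y = \frac{1}{-66 + 4 \sqrt{205}}$ ($y = \frac{1}{4 \sqrt{\left(-6\right)^{2} + 13^{2}} - 66} = \frac{1}{4 \sqrt{36 + 169} - 66} = \frac{1}{4 \sqrt{205} - 66} = \frac{1}{-66 + 4 \sqrt{205}} \approx -0.11456$)
$y \left(-82\right) - 70 = \left(- \frac{33}{538} - \frac{\sqrt{205}}{269}\right) \left(-82\right) - 70 = \left(\frac{1353}{269} + \frac{82 \sqrt{205}}{269}\right) - 70 = - \frac{17477}{269} + \frac{82 \sqrt{205}}{269}$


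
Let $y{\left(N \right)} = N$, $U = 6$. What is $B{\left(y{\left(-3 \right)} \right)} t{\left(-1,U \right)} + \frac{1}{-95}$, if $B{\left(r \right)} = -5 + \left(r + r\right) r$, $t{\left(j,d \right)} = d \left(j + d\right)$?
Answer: $\frac{37049}{95} \approx 389.99$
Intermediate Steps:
$t{\left(j,d \right)} = d \left(d + j\right)$
$B{\left(r \right)} = -5 + 2 r^{2}$ ($B{\left(r \right)} = -5 + 2 r r = -5 + 2 r^{2}$)
$B{\left(y{\left(-3 \right)} \right)} t{\left(-1,U \right)} + \frac{1}{-95} = \left(-5 + 2 \left(-3\right)^{2}\right) 6 \left(6 - 1\right) + \frac{1}{-95} = \left(-5 + 2 \cdot 9\right) 6 \cdot 5 - \frac{1}{95} = \left(-5 + 18\right) 30 - \frac{1}{95} = 13 \cdot 30 - \frac{1}{95} = 390 - \frac{1}{95} = \frac{37049}{95}$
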